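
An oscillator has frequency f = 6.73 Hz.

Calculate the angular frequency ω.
ω = 2πf = 2π×6.73 = 42.29 rad/s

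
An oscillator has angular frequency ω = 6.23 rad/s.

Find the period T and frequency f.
T = 2π/ω = 2π/6.23 = 1.009 s; f = ω/2π = 0.9915 Hz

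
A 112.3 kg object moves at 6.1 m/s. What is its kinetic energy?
KE = ½mv² = ½×112.3×6.1² = 2089.341 J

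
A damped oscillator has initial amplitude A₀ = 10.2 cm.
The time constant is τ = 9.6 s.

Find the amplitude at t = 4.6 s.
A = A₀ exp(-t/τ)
A = A₀ exp(−t/τ) = 10.2×exp(−4.6/9.6) = 6.317 cm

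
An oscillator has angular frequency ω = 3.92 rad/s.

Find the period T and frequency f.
T = 2π/ω = 2π/3.92 = 1.603 s; f = ω/2π = 0.6239 Hz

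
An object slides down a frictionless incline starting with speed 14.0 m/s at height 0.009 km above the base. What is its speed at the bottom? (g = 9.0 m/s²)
½mv₀² + mgh = ½mv² → v = √(v₀² + 2gh) = √(14² + 2×9.0×9) = 18.92 m/s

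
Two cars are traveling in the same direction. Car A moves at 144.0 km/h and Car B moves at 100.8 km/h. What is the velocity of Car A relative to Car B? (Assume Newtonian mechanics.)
v_rel = v_A - v_B = 144.0 - 100.8 = 43.2 km/h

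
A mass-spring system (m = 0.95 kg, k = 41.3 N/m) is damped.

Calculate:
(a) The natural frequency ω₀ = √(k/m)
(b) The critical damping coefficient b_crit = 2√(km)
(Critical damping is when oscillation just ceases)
ω₀ = √(k/m) = √(41.3/0.95) = 6.593 rad/s
b_crit = 2√(km) = 2√(41.3×0.95) = 12.53 kg/s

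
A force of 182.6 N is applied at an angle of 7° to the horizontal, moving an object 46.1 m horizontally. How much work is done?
W = Fd cosθ = 182.6×46.1×cos(7°) = 8355.1 J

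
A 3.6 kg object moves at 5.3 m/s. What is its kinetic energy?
KE = ½mv² = ½×3.6×5.3² = 50.562 J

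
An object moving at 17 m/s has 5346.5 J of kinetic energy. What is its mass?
KE = ½mv² → m = 2KE/v² = 2×5346.5/17² = 37.0 kg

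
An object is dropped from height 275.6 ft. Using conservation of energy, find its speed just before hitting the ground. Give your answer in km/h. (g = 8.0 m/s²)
mgh = ½mv² → v = √(2gh) = √(2×8.0×84) = 36.66 m/s = 132.0 km/h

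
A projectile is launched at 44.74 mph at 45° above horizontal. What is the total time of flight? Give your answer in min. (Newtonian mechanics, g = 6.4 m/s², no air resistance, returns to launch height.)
T = 2v₀sin(θ)/g (with unit conversion) = 0.07366 min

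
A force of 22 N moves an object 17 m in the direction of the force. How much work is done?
W = Fd = 22×17 = 374.0 J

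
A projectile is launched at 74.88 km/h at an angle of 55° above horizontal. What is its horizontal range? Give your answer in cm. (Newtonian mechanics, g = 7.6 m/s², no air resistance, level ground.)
R = v₀² sin(2θ) / g (with unit conversion) = 5349.0 cm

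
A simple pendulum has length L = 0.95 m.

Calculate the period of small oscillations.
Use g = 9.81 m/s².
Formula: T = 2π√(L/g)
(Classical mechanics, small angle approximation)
T = 2π√(L/g) = 2π√(0.95/9.81) = 1.955 s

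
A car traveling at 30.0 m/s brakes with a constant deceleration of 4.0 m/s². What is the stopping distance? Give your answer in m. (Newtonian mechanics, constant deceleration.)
d = v₀² / (2a) = 112.5 m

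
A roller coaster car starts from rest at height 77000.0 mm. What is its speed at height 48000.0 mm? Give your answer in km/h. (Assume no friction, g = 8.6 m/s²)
mgh₁ = ½mv₂² + mgh₂ → v₂ = √(2g(h₁−h₂)) = √(2×8.6×(77−48)) = 22.33 m/s = 80.4 km/h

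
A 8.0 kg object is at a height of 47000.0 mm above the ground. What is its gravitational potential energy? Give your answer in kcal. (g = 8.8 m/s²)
PE = mgh = 8 kg × 8.8 m/s² × 47 m = 3309 J = 0.7908 kcal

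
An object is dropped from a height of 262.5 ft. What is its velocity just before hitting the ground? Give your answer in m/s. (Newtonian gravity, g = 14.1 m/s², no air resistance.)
v = √(2gh) (with unit conversion) = 47.5 m/s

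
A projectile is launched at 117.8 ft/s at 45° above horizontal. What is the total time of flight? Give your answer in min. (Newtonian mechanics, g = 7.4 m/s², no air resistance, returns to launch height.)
T = 2v₀sin(θ)/g (with unit conversion) = 0.1144 min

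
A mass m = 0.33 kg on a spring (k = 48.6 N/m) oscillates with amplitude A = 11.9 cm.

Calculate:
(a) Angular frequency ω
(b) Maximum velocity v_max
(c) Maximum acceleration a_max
ω = √(k/m) = √(48.6/0.33) = 12.14 rad/s
v_max = ωA = 12.14×0.119 = 1.444 m/s
a_max = ω²A = 12.14²×0.119 = 17.53 m/s²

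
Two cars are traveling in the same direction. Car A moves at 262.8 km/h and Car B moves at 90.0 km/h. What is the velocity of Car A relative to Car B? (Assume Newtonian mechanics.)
v_rel = v_A - v_B = 262.8 - 90.0 = 172.8 km/h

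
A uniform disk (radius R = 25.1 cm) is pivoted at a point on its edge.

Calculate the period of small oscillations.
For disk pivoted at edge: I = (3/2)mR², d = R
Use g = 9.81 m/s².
I/m = (3/2)R² = 0.0945 m²; d = R = 0.251 m
T = 2π√((3/2)R²/(gR)) = 2π√(3R/(2g)) = 1.231 s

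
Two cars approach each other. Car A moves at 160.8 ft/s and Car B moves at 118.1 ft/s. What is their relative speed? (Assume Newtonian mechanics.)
v_rel = v_A + v_B = 160.8 + 118.1 = 278.9 ft/s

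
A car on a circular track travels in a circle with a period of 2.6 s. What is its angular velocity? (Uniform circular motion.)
ω = 2π/T = 2π/2.6 = 2.4166 rad/s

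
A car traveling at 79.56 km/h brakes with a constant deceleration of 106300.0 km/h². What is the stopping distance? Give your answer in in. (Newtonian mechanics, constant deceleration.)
d = v₀² / (2a) (with unit conversion) = 1172.0 in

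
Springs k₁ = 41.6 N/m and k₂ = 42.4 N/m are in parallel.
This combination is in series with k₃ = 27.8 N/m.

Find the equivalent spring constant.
k₁₂ = k₁ + k₂ = 84 N/m (parallel)
1/k_eq = 1/k₁₂ + 1/k₃ → k_eq = 20.89 N/m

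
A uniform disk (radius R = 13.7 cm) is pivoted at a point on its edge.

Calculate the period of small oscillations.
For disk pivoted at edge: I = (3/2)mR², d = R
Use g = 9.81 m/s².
I/m = (3/2)R² = 0.02815 m²; d = R = 0.137 m
T = 2π√((3/2)R²/(gR)) = 2π√(3R/(2g)) = 0.9094 s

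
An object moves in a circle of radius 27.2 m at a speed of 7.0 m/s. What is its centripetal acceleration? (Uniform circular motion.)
a_c = v²/r = 7.0²/27.2 = 49/27.2 = 1.8 m/s²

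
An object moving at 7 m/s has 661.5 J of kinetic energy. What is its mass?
KE = ½mv² → m = 2KE/v² = 2×661.5/7² = 27.0 kg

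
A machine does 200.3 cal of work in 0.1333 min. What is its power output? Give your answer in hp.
P = W/t = 838.1 J / 7.998 s = 104.8 W = 0.1405 hp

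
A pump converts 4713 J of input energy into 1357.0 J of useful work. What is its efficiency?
η = W_out/W_in = 1357.0/4713 = 0.2879 = 28.79%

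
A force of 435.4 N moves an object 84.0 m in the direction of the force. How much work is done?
W = Fd = 435.4×84.0 = 36574.0 J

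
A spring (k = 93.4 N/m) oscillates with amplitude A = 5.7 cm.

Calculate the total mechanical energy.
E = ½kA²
E = ½kA² = ½×93.4×(0.057)² = 0.1517 J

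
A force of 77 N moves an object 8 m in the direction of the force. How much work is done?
W = Fd = 77×8 = 616.0 J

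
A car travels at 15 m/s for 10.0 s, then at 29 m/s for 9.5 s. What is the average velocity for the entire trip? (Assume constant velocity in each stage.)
d₁ = v₁t₁ = 15 × 10.0 = 150 m
d₂ = v₂t₂ = 29 × 9.5 = 275.5 m
d_total = 425.5 m, t_total = 19.5 s
v_avg = d_total/t_total = 425.5/19.5 = 21.82 m/s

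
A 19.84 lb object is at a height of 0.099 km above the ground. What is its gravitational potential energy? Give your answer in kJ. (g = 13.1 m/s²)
PE = mgh = 8.999 kg × 13.1 m/s² × 99 m = 1.167e+04 J = 11.67 kJ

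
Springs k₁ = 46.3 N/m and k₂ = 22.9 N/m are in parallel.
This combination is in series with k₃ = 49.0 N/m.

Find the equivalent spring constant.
k₁₂ = k₁ + k₂ = 69.2 N/m (parallel)
1/k_eq = 1/k₁₂ + 1/k₃ → k_eq = 28.69 N/m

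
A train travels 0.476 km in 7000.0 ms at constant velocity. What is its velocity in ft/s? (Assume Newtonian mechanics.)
v = d/t (with unit conversion) = 223.1 ft/s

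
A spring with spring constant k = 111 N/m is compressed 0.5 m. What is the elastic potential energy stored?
PE = ½kx² = ½×111×0.5² = 13.88 J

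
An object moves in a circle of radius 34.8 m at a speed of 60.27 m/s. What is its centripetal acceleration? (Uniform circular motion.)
a_c = v²/r = 60.27²/34.8 = 3632.47/34.8 = 104.38 m/s²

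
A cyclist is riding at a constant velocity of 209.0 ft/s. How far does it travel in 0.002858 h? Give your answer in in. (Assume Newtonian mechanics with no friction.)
d = vt (with unit conversion) = 25800.0 in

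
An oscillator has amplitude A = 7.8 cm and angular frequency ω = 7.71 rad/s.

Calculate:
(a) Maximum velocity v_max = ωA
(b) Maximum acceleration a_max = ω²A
v_max = ωA = 7.71×0.078 = 0.6014 m/s
a_max = ω²A = 7.71²×0.078 = 4.637 m/s²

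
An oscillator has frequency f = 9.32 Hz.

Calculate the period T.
T = 1/f = 1/9.32 = 0.1073 s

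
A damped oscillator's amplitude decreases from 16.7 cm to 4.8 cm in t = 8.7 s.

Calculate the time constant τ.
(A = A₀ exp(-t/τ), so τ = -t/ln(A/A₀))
A/A₀ = 4.8/16.7 = 0.2874; ln(A/A₀) = -1.247
τ = −t/ln(A/A₀) = −8.7/-1.247 = 6.978 s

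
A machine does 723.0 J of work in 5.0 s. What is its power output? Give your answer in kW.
P = W/t = 723 J / 5 s = 144.6 W = 0.1446 kW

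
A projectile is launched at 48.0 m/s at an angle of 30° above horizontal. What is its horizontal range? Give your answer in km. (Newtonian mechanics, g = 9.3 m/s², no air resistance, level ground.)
R = v₀² sin(2θ) / g (with unit conversion) = 0.2146 km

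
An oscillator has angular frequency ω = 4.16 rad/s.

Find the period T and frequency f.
T = 2π/ω = 2π/4.16 = 1.51 s; f = ω/2π = 0.6621 Hz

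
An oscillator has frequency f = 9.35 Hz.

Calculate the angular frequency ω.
ω = 2πf = 2π×9.35 = 58.75 rad/s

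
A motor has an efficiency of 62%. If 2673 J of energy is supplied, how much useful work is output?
W_out = η × W_in = 0.62 × 2673 = 1657.3 J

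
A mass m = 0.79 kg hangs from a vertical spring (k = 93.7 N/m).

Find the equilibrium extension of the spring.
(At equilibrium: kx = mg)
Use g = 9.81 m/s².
x_eq = mg/k = 0.79×9.81/93.7 = 0.08271 m = 8.271 cm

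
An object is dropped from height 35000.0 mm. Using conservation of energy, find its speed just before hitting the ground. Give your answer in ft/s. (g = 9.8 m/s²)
mgh = ½mv² → v = √(2gh) = √(2×9.8×35) = 26.19 m/s = 85.93 ft/s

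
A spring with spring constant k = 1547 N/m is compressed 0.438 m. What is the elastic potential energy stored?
PE = ½kx² = ½×1547×0.438² = 148.4 J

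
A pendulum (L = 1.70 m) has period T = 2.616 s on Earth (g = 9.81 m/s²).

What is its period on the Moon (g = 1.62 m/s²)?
T = 2π√(L/g), so T_moon/T_earth = √(g_earth/g_moon)
T_moon = 2π√(1.7/1.62) = 6.436 s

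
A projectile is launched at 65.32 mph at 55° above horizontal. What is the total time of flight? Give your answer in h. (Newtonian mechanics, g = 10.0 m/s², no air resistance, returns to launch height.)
T = 2v₀sin(θ)/g (with unit conversion) = 0.001329 h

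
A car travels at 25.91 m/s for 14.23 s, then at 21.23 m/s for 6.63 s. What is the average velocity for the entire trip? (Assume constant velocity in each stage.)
d₁ = v₁t₁ = 25.91 × 14.23 = 368.699 m
d₂ = v₂t₂ = 21.23 × 6.63 = 140.755 m
d_total = 509.45 m, t_total = 20.86 s
v_avg = d_total/t_total = 509.45/20.86 = 24.42 m/s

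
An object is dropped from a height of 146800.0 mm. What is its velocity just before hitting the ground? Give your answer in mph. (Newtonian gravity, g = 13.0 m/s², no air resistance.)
v = √(2gh) (with unit conversion) = 138.2 mph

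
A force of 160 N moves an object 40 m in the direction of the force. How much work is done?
W = Fd = 160×40 = 6400.0 J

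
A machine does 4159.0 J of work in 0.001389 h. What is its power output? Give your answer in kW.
P = W/t = 4159 J / 5 s = 831.7 W = 0.8317 kW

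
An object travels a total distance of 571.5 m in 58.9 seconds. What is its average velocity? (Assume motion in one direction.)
v_avg = Δd / Δt = 571.5 / 58.9 = 9.7 m/s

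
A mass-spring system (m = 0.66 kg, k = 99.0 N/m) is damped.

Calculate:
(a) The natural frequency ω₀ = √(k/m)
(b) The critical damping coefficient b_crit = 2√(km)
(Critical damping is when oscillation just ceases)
ω₀ = √(k/m) = √(99.0/0.66) = 12.25 rad/s
b_crit = 2√(km) = 2√(99.0×0.66) = 16.17 kg/s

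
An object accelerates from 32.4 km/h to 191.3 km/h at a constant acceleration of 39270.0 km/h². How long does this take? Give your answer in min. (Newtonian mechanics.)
t = (v - v₀)/a (with unit conversion) = 0.2428 min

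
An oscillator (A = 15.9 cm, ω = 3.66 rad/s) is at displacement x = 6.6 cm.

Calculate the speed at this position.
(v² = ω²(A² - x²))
v = ω√(A² − x²) = 3.66×√(0.159² − 0.066²) = 0.5294 m/s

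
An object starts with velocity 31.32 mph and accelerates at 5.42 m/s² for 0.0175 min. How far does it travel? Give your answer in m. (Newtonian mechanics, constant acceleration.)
d = v₀t + ½at² (with unit conversion) = 17.69 m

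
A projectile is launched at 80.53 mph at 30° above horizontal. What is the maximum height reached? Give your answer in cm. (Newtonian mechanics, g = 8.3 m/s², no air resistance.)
H = v₀²sin²(θ)/(2g) (with unit conversion) = 1952.0 cm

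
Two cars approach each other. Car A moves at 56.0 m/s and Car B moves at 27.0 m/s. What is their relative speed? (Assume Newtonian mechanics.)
v_rel = v_A + v_B = 56.0 + 27.0 = 83.0 m/s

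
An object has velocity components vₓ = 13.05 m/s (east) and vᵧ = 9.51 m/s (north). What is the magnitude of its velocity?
|v| = √(vₓ² + vᵧ²) = √(13.05² + 9.51²) = √(260.743) = 16.15 m/s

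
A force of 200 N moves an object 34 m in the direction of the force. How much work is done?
W = Fd = 200×34 = 6800.0 J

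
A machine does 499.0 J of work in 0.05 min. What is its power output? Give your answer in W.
P = W/t = 499 J / 3 s = 166.3 W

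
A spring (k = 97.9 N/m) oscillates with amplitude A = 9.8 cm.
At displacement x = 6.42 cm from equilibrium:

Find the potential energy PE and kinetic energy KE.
E_total = ½kA² = ½×97.9×(0.098)² = 0.4701 J
PE = ½kx² = ½×97.9×(0.0642)² = 0.2018 J
KE = E_total − PE = 0.2684 J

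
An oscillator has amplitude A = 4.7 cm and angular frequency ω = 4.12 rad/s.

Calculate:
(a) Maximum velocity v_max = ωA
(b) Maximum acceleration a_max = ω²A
v_max = ωA = 4.12×0.047 = 0.1936 m/s
a_max = ω²A = 4.12²×0.047 = 0.7978 m/s²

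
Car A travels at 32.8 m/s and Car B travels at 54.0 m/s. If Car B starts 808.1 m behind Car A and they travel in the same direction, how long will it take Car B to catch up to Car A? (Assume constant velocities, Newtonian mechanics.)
Relative speed: v_rel = 54.0 - 32.8 = 21.2 m/s
Time to catch: t = d₀/v_rel = 808.1/21.2 = 38.12 s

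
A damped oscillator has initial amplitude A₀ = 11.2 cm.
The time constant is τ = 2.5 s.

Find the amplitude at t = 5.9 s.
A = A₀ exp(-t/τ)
A = A₀ exp(−t/τ) = 11.2×exp(−5.9/2.5) = 1.058 cm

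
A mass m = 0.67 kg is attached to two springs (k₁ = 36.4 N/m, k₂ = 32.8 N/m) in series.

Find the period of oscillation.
k_eq = k₁k₂/(k₁+k₂) = 17.25 N/m
T = 2π√(m/k_eq) = 2π√(0.67/17.25) = 1.238 s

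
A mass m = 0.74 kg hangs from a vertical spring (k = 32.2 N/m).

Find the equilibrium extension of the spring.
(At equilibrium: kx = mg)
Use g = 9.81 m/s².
x_eq = mg/k = 0.74×9.81/32.2 = 0.2254 m = 22.54 cm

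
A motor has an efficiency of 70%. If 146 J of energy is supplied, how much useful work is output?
W_out = η × W_in = 0.7 × 146 = 102.2 J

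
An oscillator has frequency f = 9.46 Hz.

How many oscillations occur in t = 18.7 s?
n = f×t = 9.46×18.7 = 176.9 oscillations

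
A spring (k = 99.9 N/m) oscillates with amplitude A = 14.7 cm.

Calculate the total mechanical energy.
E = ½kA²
E = ½kA² = ½×99.9×(0.147)² = 1.079 J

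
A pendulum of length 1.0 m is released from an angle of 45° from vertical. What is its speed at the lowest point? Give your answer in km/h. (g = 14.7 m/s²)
h = L(1 − cosθ) = 1.0×(1 − cos45°) = 0.2929 m
v = √(2gh) = √(2×14.7×0.2929) = 2.934 m/s = 10.56 km/h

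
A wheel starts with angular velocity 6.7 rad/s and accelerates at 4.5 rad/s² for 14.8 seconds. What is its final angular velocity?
ω = ω₀ + αt = 6.7 + 4.5 × 14.8 = 73.3 rad/s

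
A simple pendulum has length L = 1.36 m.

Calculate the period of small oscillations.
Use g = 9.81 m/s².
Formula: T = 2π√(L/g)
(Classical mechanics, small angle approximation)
T = 2π√(L/g) = 2π√(1.36/9.81) = 2.339 s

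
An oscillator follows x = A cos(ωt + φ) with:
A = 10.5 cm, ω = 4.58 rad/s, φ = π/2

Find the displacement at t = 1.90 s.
x = A cos(ωt + φ) = 10.5×cos(4.58×1.9 + π/2) = -6.945 cm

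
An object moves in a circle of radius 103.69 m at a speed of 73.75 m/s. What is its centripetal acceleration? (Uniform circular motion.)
a_c = v²/r = 73.75²/103.69 = 5439.06/103.69 = 52.46 m/s²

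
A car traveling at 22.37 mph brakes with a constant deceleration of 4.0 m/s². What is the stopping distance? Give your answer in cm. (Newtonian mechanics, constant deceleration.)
d = v₀² / (2a) (with unit conversion) = 1250.0 cm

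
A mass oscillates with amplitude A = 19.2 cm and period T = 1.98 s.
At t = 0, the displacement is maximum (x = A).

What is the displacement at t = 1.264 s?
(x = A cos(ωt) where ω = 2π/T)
ω = 2π/T = 2π/1.98 = 3.173 rad/s
x = A cos(ωt) = 19.2×cos(3.173×1.264) = -12.39 cm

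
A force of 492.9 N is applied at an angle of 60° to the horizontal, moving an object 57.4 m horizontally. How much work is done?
W = Fd cosθ = 492.9×57.4×cos(60°) = 14146.0 J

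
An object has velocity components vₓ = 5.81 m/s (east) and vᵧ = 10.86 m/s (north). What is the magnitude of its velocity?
|v| = √(vₓ² + vᵧ²) = √(5.81² + 10.86²) = √(151.696) = 12.32 m/s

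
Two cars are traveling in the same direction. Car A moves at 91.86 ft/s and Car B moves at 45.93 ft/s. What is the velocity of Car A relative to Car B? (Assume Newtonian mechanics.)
v_rel = v_A - v_B = 91.86 - 45.93 = 45.93 ft/s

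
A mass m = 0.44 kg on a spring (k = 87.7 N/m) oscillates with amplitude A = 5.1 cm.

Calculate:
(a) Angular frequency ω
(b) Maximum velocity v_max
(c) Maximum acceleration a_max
ω = √(k/m) = √(87.7/0.44) = 14.12 rad/s
v_max = ωA = 14.12×0.051 = 0.72 m/s
a_max = ω²A = 14.12²×0.051 = 10.17 m/s²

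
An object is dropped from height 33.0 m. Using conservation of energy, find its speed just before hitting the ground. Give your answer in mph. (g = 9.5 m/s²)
mgh = ½mv² → v = √(2gh) = √(2×9.5×33) = 25.04 m/s = 56.01 mph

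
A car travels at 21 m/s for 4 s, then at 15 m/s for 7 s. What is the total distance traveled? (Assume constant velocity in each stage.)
d₁ = v₁t₁ = 21 × 4 = 84 m
d₂ = v₂t₂ = 15 × 7 = 105 m
d_total = 84 + 105 = 189 m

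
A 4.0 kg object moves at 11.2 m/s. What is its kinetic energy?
KE = ½mv² = ½×4.0×11.2² = 250.88 J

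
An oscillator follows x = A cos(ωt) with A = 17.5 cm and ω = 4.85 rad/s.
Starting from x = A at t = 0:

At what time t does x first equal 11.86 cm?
cos(ωt) = x/A = 11.86/17.5 = 0.6777
ωt = arccos(0.6777) = 0.8261 rad
t = 0.8261/4.85 = 0.1703 s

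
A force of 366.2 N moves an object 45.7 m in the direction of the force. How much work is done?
W = Fd = 366.2×45.7 = 16735.0 J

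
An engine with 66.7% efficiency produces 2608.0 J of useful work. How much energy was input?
W_in = W_out/η = 2608.0/0.667 = 3910.0 J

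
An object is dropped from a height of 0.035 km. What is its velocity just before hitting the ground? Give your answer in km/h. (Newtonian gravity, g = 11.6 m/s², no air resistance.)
v = √(2gh) (with unit conversion) = 102.6 km/h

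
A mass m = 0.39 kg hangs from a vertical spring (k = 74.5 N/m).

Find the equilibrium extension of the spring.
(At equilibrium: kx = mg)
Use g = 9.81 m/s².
x_eq = mg/k = 0.39×9.81/74.5 = 0.05135 m = 5.135 cm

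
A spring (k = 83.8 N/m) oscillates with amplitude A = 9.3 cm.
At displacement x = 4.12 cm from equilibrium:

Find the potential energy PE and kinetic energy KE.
E_total = ½kA² = ½×83.8×(0.093)² = 0.3624 J
PE = ½kx² = ½×83.8×(0.0412)² = 0.07112 J
KE = E_total − PE = 0.2913 J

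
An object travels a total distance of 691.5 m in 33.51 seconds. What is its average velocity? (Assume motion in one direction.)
v_avg = Δd / Δt = 691.5 / 33.51 = 20.64 m/s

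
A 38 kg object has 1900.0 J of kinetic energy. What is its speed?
KE = ½mv² → v = √(2KE/m) = √(2×1900.0/38) = 10.0 m/s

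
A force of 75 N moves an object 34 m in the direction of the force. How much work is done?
W = Fd = 75×34 = 2550.0 J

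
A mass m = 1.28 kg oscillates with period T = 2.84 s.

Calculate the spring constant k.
T = 2π√(m/k) → k = m(2π/T)² = 1.28×(2π/2.84)² = 6.265 N/m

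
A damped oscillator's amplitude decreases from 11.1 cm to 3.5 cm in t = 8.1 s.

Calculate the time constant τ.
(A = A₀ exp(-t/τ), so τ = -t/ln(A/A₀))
A/A₀ = 3.5/11.1 = 0.3153; ln(A/A₀) = -1.154
τ = −t/ln(A/A₀) = −8.1/-1.154 = 7.018 s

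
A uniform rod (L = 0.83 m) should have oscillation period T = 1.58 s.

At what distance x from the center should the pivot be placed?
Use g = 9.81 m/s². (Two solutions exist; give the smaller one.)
T = 2π√((L²/12 + x²)/(gx)). Let c = T²g/(4π²) = 0.6203.
x² − cx + L²/12 = 0 → x = (c − √(c² − L²/3))/2 = 0.1132 m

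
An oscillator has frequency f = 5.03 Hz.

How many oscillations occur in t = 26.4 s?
n = f×t = 5.03×26.4 = 132.8 oscillations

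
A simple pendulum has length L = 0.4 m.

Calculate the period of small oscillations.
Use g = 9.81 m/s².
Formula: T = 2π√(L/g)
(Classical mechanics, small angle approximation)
T = 2π√(L/g) = 2π√(0.4/9.81) = 1.269 s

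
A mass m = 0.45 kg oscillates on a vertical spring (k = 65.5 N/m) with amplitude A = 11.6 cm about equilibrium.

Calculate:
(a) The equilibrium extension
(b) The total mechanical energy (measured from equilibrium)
x_eq = mg/k = 0.45×9.81/65.5 = 0.0674 m = 6.74 cm
E = ½kA² = ½×65.5×(0.116)² = 0.4407 J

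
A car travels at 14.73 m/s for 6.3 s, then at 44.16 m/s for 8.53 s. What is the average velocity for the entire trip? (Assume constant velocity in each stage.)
d₁ = v₁t₁ = 14.73 × 6.3 = 92.799 m
d₂ = v₂t₂ = 44.16 × 8.53 = 376.685 m
d_total = 469.48 m, t_total = 14.83 s
v_avg = d_total/t_total = 469.48/14.83 = 31.66 m/s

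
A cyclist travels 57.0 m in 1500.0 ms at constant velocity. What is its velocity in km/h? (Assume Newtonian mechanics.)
v = d/t (with unit conversion) = 136.8 km/h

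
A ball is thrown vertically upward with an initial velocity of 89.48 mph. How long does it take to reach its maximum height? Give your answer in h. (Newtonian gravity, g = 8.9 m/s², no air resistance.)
t_up = v₀/g (with unit conversion) = 0.001248 h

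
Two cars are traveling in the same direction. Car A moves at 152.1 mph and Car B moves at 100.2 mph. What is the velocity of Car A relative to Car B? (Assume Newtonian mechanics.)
v_rel = v_A - v_B = 152.1 - 100.2 = 51.9 mph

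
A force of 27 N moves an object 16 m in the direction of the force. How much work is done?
W = Fd = 27×16 = 432.0 J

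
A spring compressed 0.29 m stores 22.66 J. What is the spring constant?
PE = ½kx² → k = 2PE/x² = 2×22.66/0.29² = 538.9 N/m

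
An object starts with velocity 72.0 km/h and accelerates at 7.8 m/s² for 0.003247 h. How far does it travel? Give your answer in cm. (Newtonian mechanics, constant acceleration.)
d = v₀t + ½at² (with unit conversion) = 76670.0 cm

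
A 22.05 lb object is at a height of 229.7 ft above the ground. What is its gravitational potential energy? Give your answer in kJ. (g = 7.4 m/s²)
PE = mgh = 10 kg × 7.4 m/s² × 70.01 m = 5182 J = 5.182 kJ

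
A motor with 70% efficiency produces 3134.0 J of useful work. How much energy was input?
W_in = W_out/η = 3134.0/0.7 = 4477.1 J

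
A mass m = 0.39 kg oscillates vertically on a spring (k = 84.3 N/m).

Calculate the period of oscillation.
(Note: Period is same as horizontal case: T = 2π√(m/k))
T = 2π√(m/k) = 2π√(0.39/84.3) = 0.4274 s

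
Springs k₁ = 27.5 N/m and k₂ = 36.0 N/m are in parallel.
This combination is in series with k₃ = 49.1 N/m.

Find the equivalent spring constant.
k₁₂ = k₁ + k₂ = 63.5 N/m (parallel)
1/k_eq = 1/k₁₂ + 1/k₃ → k_eq = 27.69 N/m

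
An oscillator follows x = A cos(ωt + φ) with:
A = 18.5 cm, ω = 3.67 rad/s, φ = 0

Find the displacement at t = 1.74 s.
x = A cos(ωt + φ) = 18.5×cos(3.67×1.74 + 0) = 18.4 cm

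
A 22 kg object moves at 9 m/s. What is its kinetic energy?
KE = ½mv² = ½×22×9² = 891.0 J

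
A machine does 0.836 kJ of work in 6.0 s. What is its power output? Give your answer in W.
P = W/t = 836 J / 6 s = 139.3 W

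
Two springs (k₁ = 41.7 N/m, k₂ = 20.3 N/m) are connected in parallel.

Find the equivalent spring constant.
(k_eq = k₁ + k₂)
k_eq = k₁ + k₂ = 41.7 + 20.3 = 62 N/m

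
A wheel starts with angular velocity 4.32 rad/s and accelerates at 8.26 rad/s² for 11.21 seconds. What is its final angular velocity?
ω = ω₀ + αt = 4.32 + 8.26 × 11.21 = 96.91 rad/s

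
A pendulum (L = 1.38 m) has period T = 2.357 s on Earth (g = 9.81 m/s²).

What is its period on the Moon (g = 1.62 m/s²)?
T = 2π√(L/g), so T_moon/T_earth = √(g_earth/g_moon)
T_moon = 2π√(1.38/1.62) = 5.799 s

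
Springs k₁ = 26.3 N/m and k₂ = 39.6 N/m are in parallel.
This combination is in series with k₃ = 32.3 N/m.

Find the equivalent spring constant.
k₁₂ = k₁ + k₂ = 65.9 N/m (parallel)
1/k_eq = 1/k₁₂ + 1/k₃ → k_eq = 21.68 N/m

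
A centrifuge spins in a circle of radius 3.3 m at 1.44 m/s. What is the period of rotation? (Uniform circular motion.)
T = 2πr/v = 2π×3.3/1.44 = 14.4 s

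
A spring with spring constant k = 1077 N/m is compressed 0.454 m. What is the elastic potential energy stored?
PE = ½kx² = ½×1077×0.454² = 111.0 J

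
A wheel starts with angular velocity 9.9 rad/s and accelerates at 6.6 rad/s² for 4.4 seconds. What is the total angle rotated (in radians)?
θ = ω₀t + ½αt² = 9.9×4.4 + ½×6.6×4.4² = 107.45 rad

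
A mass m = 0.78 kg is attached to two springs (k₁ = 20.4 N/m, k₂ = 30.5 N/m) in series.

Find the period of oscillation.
k_eq = k₁k₂/(k₁+k₂) = 12.22 N/m
T = 2π√(m/k_eq) = 2π√(0.78/12.22) = 1.587 s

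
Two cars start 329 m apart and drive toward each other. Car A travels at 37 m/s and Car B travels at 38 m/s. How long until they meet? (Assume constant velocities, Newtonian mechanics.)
Combined speed: v_combined = 37 + 38 = 75 m/s
Time to meet: t = d/75 = 329/75 = 4.39 s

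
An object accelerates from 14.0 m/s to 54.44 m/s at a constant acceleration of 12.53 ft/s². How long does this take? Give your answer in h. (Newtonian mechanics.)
t = (v - v₀)/a (with unit conversion) = 0.002941 h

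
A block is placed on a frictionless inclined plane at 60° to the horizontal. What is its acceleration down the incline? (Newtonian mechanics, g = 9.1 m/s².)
a = g sin(θ) = 9.1 × sin(60°) = 9.1 × 0.866 = 7.88 m/s²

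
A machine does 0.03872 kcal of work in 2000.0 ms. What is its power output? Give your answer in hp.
P = W/t = 162 J / 2 s = 81 W = 0.1086 hp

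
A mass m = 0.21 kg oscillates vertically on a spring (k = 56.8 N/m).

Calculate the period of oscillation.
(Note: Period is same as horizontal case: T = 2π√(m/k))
T = 2π√(m/k) = 2π√(0.21/56.8) = 0.382 s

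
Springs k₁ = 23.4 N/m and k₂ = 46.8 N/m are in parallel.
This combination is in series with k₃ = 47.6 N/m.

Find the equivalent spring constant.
k₁₂ = k₁ + k₂ = 70.2 N/m (parallel)
1/k_eq = 1/k₁₂ + 1/k₃ → k_eq = 28.37 N/m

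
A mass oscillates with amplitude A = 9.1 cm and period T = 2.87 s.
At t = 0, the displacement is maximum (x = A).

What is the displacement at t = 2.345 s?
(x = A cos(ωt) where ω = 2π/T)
ω = 2π/T = 2π/2.87 = 2.189 rad/s
x = A cos(ωt) = 9.1×cos(2.189×2.345) = 3.723 cm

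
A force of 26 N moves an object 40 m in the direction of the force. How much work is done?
W = Fd = 26×40 = 1040.0 J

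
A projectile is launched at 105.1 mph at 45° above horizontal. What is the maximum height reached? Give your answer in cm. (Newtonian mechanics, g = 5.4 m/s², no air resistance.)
H = v₀²sin²(θ)/(2g) (with unit conversion) = 10220.0 cm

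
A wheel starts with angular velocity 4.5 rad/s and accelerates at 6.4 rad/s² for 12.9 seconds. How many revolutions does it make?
θ = ω₀t + ½αt² = 4.5×12.9 + ½×6.4×12.9² = 590.56 rad
Revolutions = θ/(2π) = 590.56/(2π) = 93.99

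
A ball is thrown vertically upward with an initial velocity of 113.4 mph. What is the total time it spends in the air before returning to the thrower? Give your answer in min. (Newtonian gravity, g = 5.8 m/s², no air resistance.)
t_total = 2v₀/g (with unit conversion) = 0.2913 min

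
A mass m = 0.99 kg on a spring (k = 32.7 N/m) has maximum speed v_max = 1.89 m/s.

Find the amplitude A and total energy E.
½mv²_max = ½kA² → A = v_max√(m/k) = 1.89×√(0.99/32.7) = 0.3289 m = 32.89 cm
E = ½mv²_max = ½×0.99×1.89² = 1.768 J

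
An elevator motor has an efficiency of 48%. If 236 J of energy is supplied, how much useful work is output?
W_out = η × W_in = 0.48 × 236 = 113.28 J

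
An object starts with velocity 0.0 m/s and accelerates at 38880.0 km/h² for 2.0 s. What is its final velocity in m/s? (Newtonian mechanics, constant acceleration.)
v = v₀ + at (with unit conversion) = 6.0 m/s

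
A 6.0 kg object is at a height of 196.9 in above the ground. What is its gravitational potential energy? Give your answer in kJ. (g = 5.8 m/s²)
PE = mgh = 6 kg × 5.8 m/s² × 5.001 m = 174 J = 0.174 kJ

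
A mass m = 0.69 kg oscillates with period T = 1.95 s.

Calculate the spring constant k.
T = 2π√(m/k) → k = m(2π/T)² = 0.69×(2π/1.95)² = 7.164 N/m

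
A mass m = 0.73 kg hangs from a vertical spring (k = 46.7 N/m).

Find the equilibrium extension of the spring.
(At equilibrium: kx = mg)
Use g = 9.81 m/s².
x_eq = mg/k = 0.73×9.81/46.7 = 0.1533 m = 15.33 cm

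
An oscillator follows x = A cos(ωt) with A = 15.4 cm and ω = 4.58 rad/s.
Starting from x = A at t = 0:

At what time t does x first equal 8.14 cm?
cos(ωt) = x/A = 8.14/15.4 = 0.5286
ωt = arccos(0.5286) = 1.014 rad
t = 1.014/4.58 = 0.2214 s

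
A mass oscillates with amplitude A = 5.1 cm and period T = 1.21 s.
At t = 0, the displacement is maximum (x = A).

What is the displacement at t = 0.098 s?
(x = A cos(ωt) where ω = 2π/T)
ω = 2π/T = 2π/1.21 = 5.193 rad/s
x = A cos(ωt) = 5.1×cos(5.193×0.098) = 4.454 cm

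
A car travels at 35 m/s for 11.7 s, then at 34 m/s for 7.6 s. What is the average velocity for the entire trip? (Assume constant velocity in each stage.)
d₁ = v₁t₁ = 35 × 11.7 = 409.5 m
d₂ = v₂t₂ = 34 × 7.6 = 258.4 m
d_total = 667.9 m, t_total = 19.3 s
v_avg = d_total/t_total = 667.9/19.3 = 34.61 m/s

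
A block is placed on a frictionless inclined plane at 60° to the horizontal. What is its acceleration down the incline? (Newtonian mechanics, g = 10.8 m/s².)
a = g sin(θ) = 10.8 × sin(60°) = 10.8 × 0.866 = 9.35 m/s²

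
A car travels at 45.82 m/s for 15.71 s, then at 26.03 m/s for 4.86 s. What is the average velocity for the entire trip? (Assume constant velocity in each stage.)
d₁ = v₁t₁ = 45.82 × 15.71 = 719.832 m
d₂ = v₂t₂ = 26.03 × 4.86 = 126.506 m
d_total = 846.34 m, t_total = 20.57 s
v_avg = d_total/t_total = 846.34/20.57 = 41.14 m/s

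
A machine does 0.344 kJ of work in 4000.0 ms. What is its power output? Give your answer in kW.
P = W/t = 344 J / 4 s = 86 W = 0.086 kW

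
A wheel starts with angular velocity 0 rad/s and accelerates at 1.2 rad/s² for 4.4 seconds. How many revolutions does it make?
θ = ω₀t + ½αt² = 0×4.4 + ½×1.2×4.4² = 11.62 rad
Revolutions = θ/(2π) = 11.62/(2π) = 1.85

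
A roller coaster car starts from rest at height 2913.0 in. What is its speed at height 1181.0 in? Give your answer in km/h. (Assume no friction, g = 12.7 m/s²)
mgh₁ = ½mv₂² + mgh₂ → v₂ = √(2g(h₁−h₂)) = √(2×12.7×(73.99−30)) = 33.43 m/s = 120.3 km/h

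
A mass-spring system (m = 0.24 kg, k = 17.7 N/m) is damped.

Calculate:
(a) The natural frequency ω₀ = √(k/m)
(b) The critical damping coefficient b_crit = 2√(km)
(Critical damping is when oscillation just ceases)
ω₀ = √(k/m) = √(17.7/0.24) = 8.588 rad/s
b_crit = 2√(km) = 2√(17.7×0.24) = 4.122 kg/s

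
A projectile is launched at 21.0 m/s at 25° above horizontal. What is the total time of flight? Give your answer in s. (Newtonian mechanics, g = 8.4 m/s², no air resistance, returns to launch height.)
T = 2v₀sin(θ)/g = 2.113 s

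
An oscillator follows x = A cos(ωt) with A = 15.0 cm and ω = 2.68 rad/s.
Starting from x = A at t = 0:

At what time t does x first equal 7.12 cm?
cos(ωt) = x/A = 7.12/15.0 = 0.4747
ωt = arccos(0.4747) = 1.076 rad
t = 1.076/2.68 = 0.4016 s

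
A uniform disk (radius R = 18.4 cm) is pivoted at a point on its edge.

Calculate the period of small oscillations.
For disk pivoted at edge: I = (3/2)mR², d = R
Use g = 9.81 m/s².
I/m = (3/2)R² = 0.05078 m²; d = R = 0.184 m
T = 2π√((3/2)R²/(gR)) = 2π√(3R/(2g)) = 1.054 s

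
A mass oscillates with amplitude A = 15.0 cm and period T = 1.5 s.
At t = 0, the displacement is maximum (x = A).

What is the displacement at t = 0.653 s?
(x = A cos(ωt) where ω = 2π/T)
ω = 2π/T = 2π/1.5 = 4.189 rad/s
x = A cos(ωt) = 15.0×cos(4.189×0.653) = -13.78 cm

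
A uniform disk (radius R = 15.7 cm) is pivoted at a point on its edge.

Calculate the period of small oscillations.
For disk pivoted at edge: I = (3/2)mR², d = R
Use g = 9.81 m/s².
I/m = (3/2)R² = 0.03697 m²; d = R = 0.157 m
T = 2π√((3/2)R²/(gR)) = 2π√(3R/(2g)) = 0.9735 s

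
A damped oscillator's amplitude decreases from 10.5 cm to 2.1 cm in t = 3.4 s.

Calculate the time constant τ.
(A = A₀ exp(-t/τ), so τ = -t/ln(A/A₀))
A/A₀ = 2.1/10.5 = 0.2; ln(A/A₀) = -1.609
τ = −t/ln(A/A₀) = −3.4/-1.609 = 2.113 s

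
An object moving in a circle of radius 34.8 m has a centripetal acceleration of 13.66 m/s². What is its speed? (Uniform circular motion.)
v = √(a_c × r) = √(13.66 × 34.8) = 21.8 m/s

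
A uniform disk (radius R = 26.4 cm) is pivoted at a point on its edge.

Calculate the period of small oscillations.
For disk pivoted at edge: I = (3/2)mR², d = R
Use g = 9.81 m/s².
I/m = (3/2)R² = 0.1045 m²; d = R = 0.264 m
T = 2π√((3/2)R²/(gR)) = 2π√(3R/(2g)) = 1.262 s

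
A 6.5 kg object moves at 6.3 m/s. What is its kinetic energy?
KE = ½mv² = ½×6.5×6.3² = 128.9925 J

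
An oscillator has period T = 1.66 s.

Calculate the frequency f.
f = 1/T = 1/1.66 = 0.6024 Hz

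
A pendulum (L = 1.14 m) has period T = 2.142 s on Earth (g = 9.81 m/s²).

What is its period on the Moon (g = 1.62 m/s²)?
T = 2π√(L/g), so T_moon/T_earth = √(g_earth/g_moon)
T_moon = 2π√(1.14/1.62) = 5.271 s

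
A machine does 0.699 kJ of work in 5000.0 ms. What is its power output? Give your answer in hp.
P = W/t = 699 J / 5 s = 139.8 W = 0.1875 hp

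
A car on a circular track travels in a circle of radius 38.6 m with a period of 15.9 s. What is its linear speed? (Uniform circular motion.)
v = 2πr/T = 2π×38.6/15.9 = 15.25 m/s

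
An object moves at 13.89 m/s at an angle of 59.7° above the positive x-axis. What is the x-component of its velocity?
vₓ = v cos(θ) = 13.89 × cos(59.7°) = 7.01 m/s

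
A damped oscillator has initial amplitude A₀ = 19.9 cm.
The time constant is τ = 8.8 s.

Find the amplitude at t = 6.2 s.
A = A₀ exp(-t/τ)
A = A₀ exp(−t/τ) = 19.9×exp(−6.2/8.8) = 9.837 cm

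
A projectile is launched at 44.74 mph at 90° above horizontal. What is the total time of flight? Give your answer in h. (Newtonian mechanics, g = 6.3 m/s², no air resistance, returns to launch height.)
T = 2v₀sin(θ)/g (with unit conversion) = 0.001764 h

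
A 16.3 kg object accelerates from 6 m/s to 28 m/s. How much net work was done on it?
W_net = ΔKE = ½m(v₂² − v₁²) = ½×16.3×(28² − 6²) = 6096.2 J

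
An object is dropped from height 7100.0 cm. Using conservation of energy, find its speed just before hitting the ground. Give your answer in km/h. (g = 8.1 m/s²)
mgh = ½mv² → v = √(2gh) = √(2×8.1×71) = 33.91 m/s = 122.1 km/h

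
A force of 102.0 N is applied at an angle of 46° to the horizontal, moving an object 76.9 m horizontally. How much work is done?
W = Fd cosθ = 102.0×76.9×cos(46°) = 5448.8 J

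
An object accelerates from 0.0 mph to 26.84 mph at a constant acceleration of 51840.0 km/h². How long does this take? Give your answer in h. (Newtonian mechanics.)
t = (v - v₀)/a (with unit conversion) = 0.0008332 h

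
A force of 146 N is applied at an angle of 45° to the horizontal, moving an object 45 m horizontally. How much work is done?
W = Fd cosθ = 146×45×cos(45°) = 4645.7 J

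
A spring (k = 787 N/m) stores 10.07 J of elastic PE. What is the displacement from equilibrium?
PE = ½kx² → x = √(2PE/k) = √(2×10.07/787) = 0.16 m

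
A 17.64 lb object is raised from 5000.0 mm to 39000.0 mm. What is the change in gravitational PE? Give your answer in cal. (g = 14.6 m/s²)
ΔPE = mg(h₂ − h₁) = 8.001 kg × 14.6 m/s² × (39 − 5) m = 3972 J = 949.3 cal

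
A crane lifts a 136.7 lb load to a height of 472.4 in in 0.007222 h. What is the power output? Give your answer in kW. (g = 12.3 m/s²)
W = mgh = 62.01×12.3×12 = 9151 J
P = W/t = 9151/26 = 352 W = 0.352 kW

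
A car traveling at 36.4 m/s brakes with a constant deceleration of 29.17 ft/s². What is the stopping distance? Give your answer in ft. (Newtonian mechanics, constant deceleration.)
d = v₀² / (2a) (with unit conversion) = 244.5 ft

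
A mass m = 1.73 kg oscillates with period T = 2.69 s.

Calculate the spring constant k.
T = 2π√(m/k) → k = m(2π/T)² = 1.73×(2π/2.69)² = 9.438 N/m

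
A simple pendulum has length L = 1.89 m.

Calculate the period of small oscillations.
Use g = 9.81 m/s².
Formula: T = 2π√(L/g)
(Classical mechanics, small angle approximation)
T = 2π√(L/g) = 2π√(1.89/9.81) = 2.758 s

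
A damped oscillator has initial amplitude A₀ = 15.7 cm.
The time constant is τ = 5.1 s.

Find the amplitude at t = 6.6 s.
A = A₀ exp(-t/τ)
A = A₀ exp(−t/τ) = 15.7×exp(−6.6/5.1) = 4.304 cm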